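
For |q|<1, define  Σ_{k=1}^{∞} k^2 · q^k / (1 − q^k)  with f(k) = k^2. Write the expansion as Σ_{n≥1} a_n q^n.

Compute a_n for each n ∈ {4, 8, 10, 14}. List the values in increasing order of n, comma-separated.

d|4:{4,2,1}  Σf=16+4+1=21
n=8: 8·1 4·2 2·4 1·8  f→[64+16+4+1]=85
n=10: 1·10 2·5 5·2 10·1  f→[1+4+25+100]=130
d|14:{1,2,7,14}  Σf=1+4+49+196=250

21, 85, 130, 250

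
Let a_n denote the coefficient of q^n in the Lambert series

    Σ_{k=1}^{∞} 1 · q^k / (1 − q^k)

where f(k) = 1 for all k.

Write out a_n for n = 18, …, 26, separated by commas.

6, 2, 6, 4, 4, 2, 8, 3, 4

n=18: 18·1 9·2 6·3 3·6 2·9 1·18  f→[1+1+1+1+1+1]=6
d|19:{1,19}  Σf=1+1=2
[q^20] f(1)=1,f(2)=1,f(4)=1,f(5)=1,f(10)=1,f(20)=1 ⇒ 6
n=21: 1·21 3·7 7·3 21·1  f→[1+1+1+1]=4
d|22:{1,2,11,22}  Σf=1+1+1+1=4
n=23: 1·23 23·1  f→[1+1]=2
d|24:{24,12,8,6,4,3,2,1}  Σf=1+1+1+1+1+1+1+1=8
q^25  k|25↦f(k): 25:1 5:1 1:1  a_25=3
[q^26] f(26)=1,f(13)=1,f(2)=1,f(1)=1 ⇒ 4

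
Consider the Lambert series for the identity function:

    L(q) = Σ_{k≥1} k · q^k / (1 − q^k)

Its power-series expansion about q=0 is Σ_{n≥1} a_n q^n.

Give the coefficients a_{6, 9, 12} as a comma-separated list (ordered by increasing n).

q^6  k|6↦f(k): 1:1 2:2 3:3 6:6  a_6=12
d|9:{9,3,1}  Σf=9+3+1=13
[q^12] f(1)=1,f(2)=2,f(3)=3,f(4)=4,f(6)=6,f(12)=12 ⇒ 28

12, 13, 28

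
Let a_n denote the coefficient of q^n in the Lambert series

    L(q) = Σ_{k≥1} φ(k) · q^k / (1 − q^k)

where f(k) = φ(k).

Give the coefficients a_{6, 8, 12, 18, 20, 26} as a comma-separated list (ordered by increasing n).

[q^6] φ(1)=1,φ(2)=1,φ(3)=2,φ(6)=2 ⇒ 6
q^8  k|8↦φ(k): 1:1 2:1 4:2 8:4  a_8=8
d|12:{1,2,3,4,6,12}  Σφ=1+1+2+2+2+4=12
[q^18] φ(1)=1,φ(2)=1,φ(3)=2,φ(6)=2,φ(9)=6,φ(18)=6 ⇒ 18
d|20:{1,2,4,5,10,20}  Σφ=1+1+2+4+4+8=20
n=26: 26·1 13·2 2·13 1·26  φ→[12+12+1+1]=26

6, 8, 12, 18, 20, 26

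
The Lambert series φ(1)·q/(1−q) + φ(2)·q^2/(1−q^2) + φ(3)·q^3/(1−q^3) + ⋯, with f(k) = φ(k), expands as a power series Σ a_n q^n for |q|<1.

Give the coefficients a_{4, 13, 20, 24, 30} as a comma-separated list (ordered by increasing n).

[q^4] φ(1)=1,φ(2)=1,φ(4)=2 ⇒ 4
n=13: 1·13 13·1  φ→[1+12]=13
d|20:{20,10,5,4,2,1}  Σφ=8+4+4+2+1+1=20
[q^24] φ(1)=1,φ(2)=1,φ(3)=2,φ(4)=2,φ(6)=2,φ(8)=4,φ(12)=4,φ(24)=8 ⇒ 24
n=30: 30·1 15·2 10·3 6·5 5·6 3·10 2·15 1·30  φ→[8+8+4+2+4+2+1+1]=30

4, 13, 20, 24, 30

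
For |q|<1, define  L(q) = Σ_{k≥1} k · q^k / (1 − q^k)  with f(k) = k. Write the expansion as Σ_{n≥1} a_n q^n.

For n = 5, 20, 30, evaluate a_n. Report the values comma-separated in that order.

6, 42, 72

[q^5] f(1)=1,f(5)=5 ⇒ 6
q^20  k|20↦f(k): 20:20 10:10 5:5 4:4 2:2 1:1  a_20=42
d|30:{1,2,3,5,6,10,15,30}  Σf=1+2+3+5+6+10+15+30=72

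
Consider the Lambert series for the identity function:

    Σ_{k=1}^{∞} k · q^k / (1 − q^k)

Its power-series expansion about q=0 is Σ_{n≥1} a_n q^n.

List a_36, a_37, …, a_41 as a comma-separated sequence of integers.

91, 38, 60, 56, 90, 42

d|36:{36,18,12,9,6,4,3,2,1}  Σf=36+18+12+9+6+4+3+2+1=91
d|37:{1,37}  Σf=1+37=38
n=38: 1·38 2·19 19·2 38·1  f→[1+2+19+38]=60
[q^39] f(1)=1,f(3)=3,f(13)=13,f(39)=39 ⇒ 56
d|40:{40,20,10,8,5,4,2,1}  Σf=40+20+10+8+5+4+2+1=90
[q^41] f(41)=41,f(1)=1 ⇒ 42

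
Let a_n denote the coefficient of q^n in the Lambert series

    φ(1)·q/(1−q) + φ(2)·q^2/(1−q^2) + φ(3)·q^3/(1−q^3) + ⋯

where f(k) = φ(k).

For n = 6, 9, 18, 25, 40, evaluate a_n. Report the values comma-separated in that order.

[q^6] φ(6)=2,φ(3)=2,φ(2)=1,φ(1)=1 ⇒ 6
q^9  k|9↦φ(k): 9:6 3:2 1:1  a_9=9
d|18:{18,9,6,3,2,1}  Σφ=6+6+2+2+1+1=18
d|25:{25,5,1}  Σφ=20+4+1=25
[q^40] φ(40)=16,φ(20)=8,φ(10)=4,φ(8)=4,φ(5)=4,φ(4)=2,φ(2)=1,φ(1)=1 ⇒ 40

6, 9, 18, 25, 40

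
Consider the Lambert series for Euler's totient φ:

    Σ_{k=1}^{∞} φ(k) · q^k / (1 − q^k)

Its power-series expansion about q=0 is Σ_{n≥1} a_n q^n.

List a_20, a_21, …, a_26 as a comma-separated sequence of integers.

d|20:{1,2,4,5,10,20}  Σφ=1+1+2+4+4+8=20
d|21:{21,7,3,1}  Σφ=12+6+2+1=21
[q^22] φ(1)=1,φ(2)=1,φ(11)=10,φ(22)=10 ⇒ 22
n=23: 23·1 1·23  φ→[22+1]=23
q^24  k|24↦φ(k): 1:1 2:1 3:2 4:2 6:2 8:4 12:4 24:8  a_24=24
n=25: 25·1 5·5 1·25  φ→[20+4+1]=25
[q^26] φ(26)=12,φ(13)=12,φ(2)=1,φ(1)=1 ⇒ 26

20, 21, 22, 23, 24, 25, 26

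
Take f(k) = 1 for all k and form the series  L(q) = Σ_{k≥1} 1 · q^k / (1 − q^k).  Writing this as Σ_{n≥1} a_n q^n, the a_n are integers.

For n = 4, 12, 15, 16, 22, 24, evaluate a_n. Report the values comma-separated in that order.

3, 6, 4, 5, 4, 8

q^4  k|4↦f(k): 1:1 2:1 4:1  a_4=3
[q^12] f(1)=1,f(2)=1,f(3)=1,f(4)=1,f(6)=1,f(12)=1 ⇒ 6
d|15:{15,5,3,1}  Σf=1+1+1+1=4
n=16: 1·16 2·8 4·4 8·2 16·1  f→[1+1+1+1+1]=5
d|22:{22,11,2,1}  Σf=1+1+1+1=4
[q^24] f(24)=1,f(12)=1,f(8)=1,f(6)=1,f(4)=1,f(3)=1,f(2)=1,f(1)=1 ⇒ 8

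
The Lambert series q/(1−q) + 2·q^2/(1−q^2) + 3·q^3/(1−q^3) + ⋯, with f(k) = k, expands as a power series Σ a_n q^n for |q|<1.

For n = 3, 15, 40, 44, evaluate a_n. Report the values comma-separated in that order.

4, 24, 90, 84

d|3:{1,3}  Σf=1+3=4
[q^15] f(1)=1,f(3)=3,f(5)=5,f(15)=15 ⇒ 24
n=40: 40·1 20·2 10·4 8·5 5·8 4·10 2·20 1·40  f→[40+20+10+8+5+4+2+1]=90
q^44  k|44↦f(k): 44:44 22:22 11:11 4:4 2:2 1:1  a_44=84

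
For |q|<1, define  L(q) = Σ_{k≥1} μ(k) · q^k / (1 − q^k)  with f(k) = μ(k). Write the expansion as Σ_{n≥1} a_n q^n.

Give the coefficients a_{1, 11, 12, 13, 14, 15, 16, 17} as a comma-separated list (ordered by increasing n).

1, 0, 0, 0, 0, 0, 0, 0

d|1:{1}  Σμ=1=1
q^11  k|11↦μ(k): 1:1 11:-1  a_11=0
[q^12] μ(1)=1,μ(2)=-1,μ(3)=-1,μ(4)=0,μ(6)=1,μ(12)=0 ⇒ 0
d|13:{1,13}  Σμ=1+(-1)=0
[q^14] μ(1)=1,μ(2)=-1,μ(7)=-1,μ(14)=1 ⇒ 0
[q^15] μ(15)=1,μ(5)=-1,μ(3)=-1,μ(1)=1 ⇒ 0
q^16  k|16↦μ(k): 16:0 8:0 4:0 2:-1 1:1  a_16=0
[q^17] μ(17)=-1,μ(1)=1 ⇒ 0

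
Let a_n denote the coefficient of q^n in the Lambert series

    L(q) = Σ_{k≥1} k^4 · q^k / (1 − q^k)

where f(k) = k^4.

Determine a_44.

n=44: 1·44 2·22 4·11 11·4 22·2 44·1  f→[1+16+256+14641+234256+3748096]=3997266

a_44 = 3997266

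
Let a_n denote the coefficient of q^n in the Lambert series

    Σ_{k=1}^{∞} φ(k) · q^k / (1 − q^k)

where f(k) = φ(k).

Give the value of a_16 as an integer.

[q^16] φ(16)=8,φ(8)=4,φ(4)=2,φ(2)=1,φ(1)=1 ⇒ 16

a_16 = 16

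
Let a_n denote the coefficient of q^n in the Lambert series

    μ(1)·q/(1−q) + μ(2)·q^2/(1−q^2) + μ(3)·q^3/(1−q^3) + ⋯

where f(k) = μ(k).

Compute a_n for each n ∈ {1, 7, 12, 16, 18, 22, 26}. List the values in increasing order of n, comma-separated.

1, 0, 0, 0, 0, 0, 0

d|1:{1}  Σμ=1=1
q^7  k|7↦μ(k): 7:-1 1:1  a_7=0
[q^12] μ(12)=0,μ(6)=1,μ(4)=0,μ(3)=-1,μ(2)=-1,μ(1)=1 ⇒ 0
d|16:{1,2,4,8,16}  Σμ=1+(-1)+0+0+0=0
q^18  k|18↦μ(k): 18:0 9:0 6:1 3:-1 2:-1 1:1  a_18=0
n=22: 22·1 11·2 2·11 1·22  μ→[1+(-1)+(-1)+1]=0
d|26:{1,2,13,26}  Σμ=1+(-1)+(-1)+1=0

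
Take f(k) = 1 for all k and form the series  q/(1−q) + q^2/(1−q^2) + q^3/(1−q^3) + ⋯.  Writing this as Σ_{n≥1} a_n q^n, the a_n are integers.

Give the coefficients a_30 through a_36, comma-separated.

8, 2, 6, 4, 4, 4, 9

[q^30] f(1)=1,f(2)=1,f(3)=1,f(5)=1,f(6)=1,f(10)=1,f(15)=1,f(30)=1 ⇒ 8
d|31:{1,31}  Σf=1+1=2
[q^32] f(32)=1,f(16)=1,f(8)=1,f(4)=1,f(2)=1,f(1)=1 ⇒ 6
[q^33] f(33)=1,f(11)=1,f(3)=1,f(1)=1 ⇒ 4
d|34:{34,17,2,1}  Σf=1+1+1+1=4
[q^35] f(35)=1,f(7)=1,f(5)=1,f(1)=1 ⇒ 4
q^36  k|36↦f(k): 36:1 18:1 12:1 9:1 6:1 4:1 3:1 2:1 1:1  a_36=9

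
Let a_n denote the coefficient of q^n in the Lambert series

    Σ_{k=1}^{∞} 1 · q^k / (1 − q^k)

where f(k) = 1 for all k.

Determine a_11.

a_11 = 2

d|11:{11,1}  Σf=1+1=2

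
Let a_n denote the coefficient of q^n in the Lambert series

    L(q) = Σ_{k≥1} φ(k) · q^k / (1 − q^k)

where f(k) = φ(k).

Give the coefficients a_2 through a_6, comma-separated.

d|2:{1,2}  Σφ=1+1=2
d|3:{1,3}  Σφ=1+2=3
n=4: 4·1 2·2 1·4  φ→[2+1+1]=4
n=5: 1·5 5·1  φ→[1+4]=5
d|6:{1,2,3,6}  Σφ=1+1+2+2=6

2, 3, 4, 5, 6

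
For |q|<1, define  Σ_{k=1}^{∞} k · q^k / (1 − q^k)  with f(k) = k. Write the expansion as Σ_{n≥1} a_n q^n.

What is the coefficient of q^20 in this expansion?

d|20:{20,10,5,4,2,1}  Σf=20+10+5+4+2+1=42

a_20 = 42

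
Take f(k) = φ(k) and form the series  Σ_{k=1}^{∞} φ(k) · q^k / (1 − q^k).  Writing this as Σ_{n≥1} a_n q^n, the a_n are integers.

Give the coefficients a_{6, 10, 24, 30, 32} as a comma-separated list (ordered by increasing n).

q^6  k|6↦φ(k): 6:2 3:2 2:1 1:1  a_6=6
q^10  k|10↦φ(k): 1:1 2:1 5:4 10:4  a_10=10
d|24:{1,2,3,4,6,8,12,24}  Σφ=1+1+2+2+2+4+4+8=24
[q^30] φ(1)=1,φ(2)=1,φ(3)=2,φ(5)=4,φ(6)=2,φ(10)=4,φ(15)=8,φ(30)=8 ⇒ 30
d|32:{1,2,4,8,16,32}  Σφ=1+1+2+4+8+16=32

6, 10, 24, 30, 32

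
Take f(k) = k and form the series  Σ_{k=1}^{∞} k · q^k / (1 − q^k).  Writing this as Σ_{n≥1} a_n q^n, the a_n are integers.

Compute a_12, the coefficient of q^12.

n=12: 12·1 6·2 4·3 3·4 2·6 1·12  f→[12+6+4+3+2+1]=28

a_12 = 28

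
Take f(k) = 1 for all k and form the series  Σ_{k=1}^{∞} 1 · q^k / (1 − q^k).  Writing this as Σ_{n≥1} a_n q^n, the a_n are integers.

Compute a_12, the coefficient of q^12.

n=12: 12·1 6·2 4·3 3·4 2·6 1·12  f→[1+1+1+1+1+1]=6

a_12 = 6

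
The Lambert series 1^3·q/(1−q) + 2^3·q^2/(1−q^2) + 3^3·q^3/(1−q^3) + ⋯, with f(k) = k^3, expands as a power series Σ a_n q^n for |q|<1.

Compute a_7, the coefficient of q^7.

a_7 = 344

q^7  k|7↦f(k): 7:343 1:1  a_7=344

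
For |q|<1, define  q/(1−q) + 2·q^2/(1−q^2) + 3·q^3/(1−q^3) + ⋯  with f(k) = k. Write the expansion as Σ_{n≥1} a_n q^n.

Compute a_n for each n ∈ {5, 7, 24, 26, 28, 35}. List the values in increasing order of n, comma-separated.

6, 8, 60, 42, 56, 48

n=5: 5·1 1·5  f→[5+1]=6
q^7  k|7↦f(k): 7:7 1:1  a_7=8
[q^24] f(1)=1,f(2)=2,f(3)=3,f(4)=4,f(6)=6,f(8)=8,f(12)=12,f(24)=24 ⇒ 60
q^26  k|26↦f(k): 1:1 2:2 13:13 26:26  a_26=42
[q^28] f(1)=1,f(2)=2,f(4)=4,f(7)=7,f(14)=14,f(28)=28 ⇒ 56
q^35  k|35↦f(k): 35:35 7:7 5:5 1:1  a_35=48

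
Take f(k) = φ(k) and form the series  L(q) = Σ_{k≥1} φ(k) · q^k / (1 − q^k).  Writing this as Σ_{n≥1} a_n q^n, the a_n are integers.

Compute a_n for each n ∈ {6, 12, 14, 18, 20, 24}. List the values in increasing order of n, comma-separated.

q^6  k|6↦φ(k): 6:2 3:2 2:1 1:1  a_6=6
[q^12] φ(1)=1,φ(2)=1,φ(3)=2,φ(4)=2,φ(6)=2,φ(12)=4 ⇒ 12
[q^14] φ(14)=6,φ(7)=6,φ(2)=1,φ(1)=1 ⇒ 14
q^18  k|18↦φ(k): 1:1 2:1 3:2 6:2 9:6 18:6  a_18=18
[q^20] φ(1)=1,φ(2)=1,φ(4)=2,φ(5)=4,φ(10)=4,φ(20)=8 ⇒ 20
d|24:{1,2,3,4,6,8,12,24}  Σφ=1+1+2+2+2+4+4+8=24

6, 12, 14, 18, 20, 24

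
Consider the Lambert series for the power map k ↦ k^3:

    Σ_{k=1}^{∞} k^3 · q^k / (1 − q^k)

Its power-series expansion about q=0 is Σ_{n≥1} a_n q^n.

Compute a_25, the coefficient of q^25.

a_25 = 15751

[q^25] f(1)=1,f(5)=125,f(25)=15625 ⇒ 15751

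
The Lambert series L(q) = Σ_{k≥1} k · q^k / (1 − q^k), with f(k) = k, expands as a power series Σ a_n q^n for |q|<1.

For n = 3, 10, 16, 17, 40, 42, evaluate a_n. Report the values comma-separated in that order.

q^3  k|3↦f(k): 3:3 1:1  a_3=4
d|10:{1,2,5,10}  Σf=1+2+5+10=18
[q^16] f(16)=16,f(8)=8,f(4)=4,f(2)=2,f(1)=1 ⇒ 31
q^17  k|17↦f(k): 1:1 17:17  a_17=18
q^40  k|40↦f(k): 40:40 20:20 10:10 8:8 5:5 4:4 2:2 1:1  a_40=90
d|42:{42,21,14,7,6,3,2,1}  Σf=42+21+14+7+6+3+2+1=96

4, 18, 31, 18, 90, 96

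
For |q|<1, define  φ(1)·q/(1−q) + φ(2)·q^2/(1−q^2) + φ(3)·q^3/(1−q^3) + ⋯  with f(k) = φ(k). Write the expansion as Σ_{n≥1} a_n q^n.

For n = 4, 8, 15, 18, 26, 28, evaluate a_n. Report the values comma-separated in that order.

n=4: 4·1 2·2 1·4  φ→[2+1+1]=4
[q^8] φ(1)=1,φ(2)=1,φ(4)=2,φ(8)=4 ⇒ 8
n=15: 1·15 3·5 5·3 15·1  φ→[1+2+4+8]=15
q^18  k|18↦φ(k): 1:1 2:1 3:2 6:2 9:6 18:6  a_18=18
d|26:{26,13,2,1}  Σφ=12+12+1+1=26
d|28:{28,14,7,4,2,1}  Σφ=12+6+6+2+1+1=28

4, 8, 15, 18, 26, 28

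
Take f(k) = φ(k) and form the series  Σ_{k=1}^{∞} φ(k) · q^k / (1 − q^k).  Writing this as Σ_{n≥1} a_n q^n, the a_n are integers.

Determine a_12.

d|12:{1,2,3,4,6,12}  Σφ=1+1+2+2+2+4=12

a_12 = 12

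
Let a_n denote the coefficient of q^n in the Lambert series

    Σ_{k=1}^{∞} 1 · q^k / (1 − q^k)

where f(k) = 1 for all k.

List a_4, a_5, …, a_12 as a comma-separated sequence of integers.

3, 2, 4, 2, 4, 3, 4, 2, 6

d|4:{4,2,1}  Σf=1+1+1=3
d|5:{5,1}  Σf=1+1=2
n=6: 1·6 2·3 3·2 6·1  f→[1+1+1+1]=4
q^7  k|7↦f(k): 7:1 1:1  a_7=2
d|8:{1,2,4,8}  Σf=1+1+1+1=4
q^9  k|9↦f(k): 1:1 3:1 9:1  a_9=3
n=10: 10·1 5·2 2·5 1·10  f→[1+1+1+1]=4
n=11: 1·11 11·1  f→[1+1]=2
[q^12] f(1)=1,f(2)=1,f(3)=1,f(4)=1,f(6)=1,f(12)=1 ⇒ 6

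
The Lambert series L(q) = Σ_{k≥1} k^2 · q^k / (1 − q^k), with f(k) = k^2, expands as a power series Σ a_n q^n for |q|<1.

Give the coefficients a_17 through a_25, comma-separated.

290, 455, 362, 546, 500, 610, 530, 850, 651

q^17  k|17↦f(k): 1:1 17:289  a_17=290
n=18: 1·18 2·9 3·6 6·3 9·2 18·1  f→[1+4+9+36+81+324]=455
q^19  k|19↦f(k): 1:1 19:361  a_19=362
q^20  k|20↦f(k): 20:400 10:100 5:25 4:16 2:4 1:1  a_20=546
d|21:{21,7,3,1}  Σf=441+49+9+1=500
[q^22] f(22)=484,f(11)=121,f(2)=4,f(1)=1 ⇒ 610
q^23  k|23↦f(k): 1:1 23:529  a_23=530
d|24:{24,12,8,6,4,3,2,1}  Σf=576+144+64+36+16+9+4+1=850
[q^25] f(25)=625,f(5)=25,f(1)=1 ⇒ 651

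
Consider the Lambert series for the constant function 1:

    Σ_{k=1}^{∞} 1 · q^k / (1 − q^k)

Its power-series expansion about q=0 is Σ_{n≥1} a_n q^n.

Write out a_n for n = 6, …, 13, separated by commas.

4, 2, 4, 3, 4, 2, 6, 2

q^6  k|6↦f(k): 1:1 2:1 3:1 6:1  a_6=4
n=7: 7·1 1·7  f→[1+1]=2
d|8:{8,4,2,1}  Σf=1+1+1+1=4
n=9: 1·9 3·3 9·1  f→[1+1+1]=3
n=10: 1·10 2·5 5·2 10·1  f→[1+1+1+1]=4
n=11: 1·11 11·1  f→[1+1]=2
[q^12] f(12)=1,f(6)=1,f(4)=1,f(3)=1,f(2)=1,f(1)=1 ⇒ 6
n=13: 1·13 13·1  f→[1+1]=2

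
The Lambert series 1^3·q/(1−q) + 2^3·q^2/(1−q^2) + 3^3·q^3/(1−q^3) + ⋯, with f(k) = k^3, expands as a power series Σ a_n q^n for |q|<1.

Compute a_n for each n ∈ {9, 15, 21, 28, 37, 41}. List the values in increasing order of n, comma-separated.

q^9  k|9↦f(k): 9:729 3:27 1:1  a_9=757
d|15:{15,5,3,1}  Σf=3375+125+27+1=3528
n=21: 1·21 3·7 7·3 21·1  f→[1+27+343+9261]=9632
d|28:{28,14,7,4,2,1}  Σf=21952+2744+343+64+8+1=25112
q^37  k|37↦f(k): 37:50653 1:1  a_37=50654
[q^41] f(1)=1,f(41)=68921 ⇒ 68922

757, 3528, 9632, 25112, 50654, 68922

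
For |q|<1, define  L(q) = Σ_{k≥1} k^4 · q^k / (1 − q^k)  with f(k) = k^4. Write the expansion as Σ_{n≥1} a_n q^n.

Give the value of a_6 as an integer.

d|6:{6,3,2,1}  Σf=1296+81+16+1=1394

a_6 = 1394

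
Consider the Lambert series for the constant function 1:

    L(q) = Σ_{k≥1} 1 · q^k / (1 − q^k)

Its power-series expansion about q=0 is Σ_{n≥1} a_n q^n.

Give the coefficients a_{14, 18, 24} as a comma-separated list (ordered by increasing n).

4, 6, 8

n=14: 1·14 2·7 7·2 14·1  f→[1+1+1+1]=4
[q^18] f(1)=1,f(2)=1,f(3)=1,f(6)=1,f(9)=1,f(18)=1 ⇒ 6
q^24  k|24↦f(k): 1:1 2:1 3:1 4:1 6:1 8:1 12:1 24:1  a_24=8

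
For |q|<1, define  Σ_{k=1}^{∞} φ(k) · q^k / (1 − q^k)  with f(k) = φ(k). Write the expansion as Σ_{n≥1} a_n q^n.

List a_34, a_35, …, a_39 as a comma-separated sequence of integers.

n=34: 34·1 17·2 2·17 1·34  φ→[16+16+1+1]=34
d|35:{1,5,7,35}  Σφ=1+4+6+24=35
d|36:{36,18,12,9,6,4,3,2,1}  Σφ=12+6+4+6+2+2+2+1+1=36
[q^37] φ(1)=1,φ(37)=36 ⇒ 37
q^38  k|38↦φ(k): 1:1 2:1 19:18 38:18  a_38=38
d|39:{1,3,13,39}  Σφ=1+2+12+24=39

34, 35, 36, 37, 38, 39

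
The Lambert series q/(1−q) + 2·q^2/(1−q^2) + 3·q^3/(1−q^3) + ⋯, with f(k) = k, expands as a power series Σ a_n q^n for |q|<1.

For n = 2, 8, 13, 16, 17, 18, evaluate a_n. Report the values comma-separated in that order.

3, 15, 14, 31, 18, 39

q^2  k|2↦f(k): 1:1 2:2  a_2=3
d|8:{1,2,4,8}  Σf=1+2+4+8=15
[q^13] f(13)=13,f(1)=1 ⇒ 14
n=16: 1·16 2·8 4·4 8·2 16·1  f→[1+2+4+8+16]=31
n=17: 17·1 1·17  f→[17+1]=18
n=18: 1·18 2·9 3·6 6·3 9·2 18·1  f→[1+2+3+6+9+18]=39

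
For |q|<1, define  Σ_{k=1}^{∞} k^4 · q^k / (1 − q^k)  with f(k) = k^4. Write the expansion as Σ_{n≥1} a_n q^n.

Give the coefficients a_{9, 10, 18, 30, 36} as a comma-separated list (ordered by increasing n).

q^9  k|9↦f(k): 9:6561 3:81 1:1  a_9=6643
[q^10] f(1)=1,f(2)=16,f(5)=625,f(10)=10000 ⇒ 10642
d|18:{1,2,3,6,9,18}  Σf=1+16+81+1296+6561+104976=112931
q^30  k|30↦f(k): 30:810000 15:50625 10:10000 6:1296 5:625 3:81 2:16 1:1  a_30=872644
n=36: 36·1 18·2 12·3 9·4 6·6 4·9 3·12 2·18 1·36  f→[1679616+104976+20736+6561+1296+256+81+16+1]=1813539

6643, 10642, 112931, 872644, 1813539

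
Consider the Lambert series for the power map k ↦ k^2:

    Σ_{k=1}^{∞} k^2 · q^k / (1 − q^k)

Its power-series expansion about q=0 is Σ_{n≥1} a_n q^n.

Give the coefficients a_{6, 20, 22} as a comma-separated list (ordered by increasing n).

q^6  k|6↦f(k): 6:36 3:9 2:4 1:1  a_6=50
q^20  k|20↦f(k): 1:1 2:4 4:16 5:25 10:100 20:400  a_20=546
n=22: 22·1 11·2 2·11 1·22  f→[484+121+4+1]=610

50, 546, 610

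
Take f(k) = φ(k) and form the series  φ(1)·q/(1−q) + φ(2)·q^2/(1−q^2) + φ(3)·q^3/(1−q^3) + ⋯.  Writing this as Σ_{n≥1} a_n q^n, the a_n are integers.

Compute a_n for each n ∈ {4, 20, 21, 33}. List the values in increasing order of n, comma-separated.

q^4  k|4↦φ(k): 1:1 2:1 4:2  a_4=4
q^20  k|20↦φ(k): 20:8 10:4 5:4 4:2 2:1 1:1  a_20=20
[q^21] φ(1)=1,φ(3)=2,φ(7)=6,φ(21)=12 ⇒ 21
n=33: 33·1 11·3 3·11 1·33  φ→[20+10+2+1]=33

4, 20, 21, 33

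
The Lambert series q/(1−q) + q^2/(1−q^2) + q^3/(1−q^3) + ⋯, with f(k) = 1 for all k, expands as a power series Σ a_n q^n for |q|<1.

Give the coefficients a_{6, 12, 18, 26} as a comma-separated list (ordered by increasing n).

q^6  k|6↦f(k): 6:1 3:1 2:1 1:1  a_6=4
[q^12] f(1)=1,f(2)=1,f(3)=1,f(4)=1,f(6)=1,f(12)=1 ⇒ 6
n=18: 1·18 2·9 3·6 6·3 9·2 18·1  f→[1+1+1+1+1+1]=6
n=26: 1·26 2·13 13·2 26·1  f→[1+1+1+1]=4

4, 6, 6, 4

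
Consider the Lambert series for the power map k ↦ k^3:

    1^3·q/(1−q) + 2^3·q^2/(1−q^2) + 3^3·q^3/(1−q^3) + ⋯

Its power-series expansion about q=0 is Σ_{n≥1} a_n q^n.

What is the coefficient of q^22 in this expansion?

a_22 = 11988

[q^22] f(1)=1,f(2)=8,f(11)=1331,f(22)=10648 ⇒ 11988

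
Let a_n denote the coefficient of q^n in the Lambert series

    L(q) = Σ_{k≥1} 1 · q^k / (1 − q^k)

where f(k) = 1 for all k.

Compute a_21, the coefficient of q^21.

a_21 = 4

q^21  k|21↦f(k): 1:1 3:1 7:1 21:1  a_21=4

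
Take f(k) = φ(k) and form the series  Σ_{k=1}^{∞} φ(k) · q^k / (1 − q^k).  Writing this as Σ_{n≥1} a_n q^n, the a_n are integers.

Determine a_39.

q^39  k|39↦φ(k): 1:1 3:2 13:12 39:24  a_39=39

a_39 = 39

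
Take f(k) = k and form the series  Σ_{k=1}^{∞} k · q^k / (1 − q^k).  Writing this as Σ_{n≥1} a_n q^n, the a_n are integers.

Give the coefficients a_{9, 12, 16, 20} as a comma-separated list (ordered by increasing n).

[q^9] f(1)=1,f(3)=3,f(9)=9 ⇒ 13
n=12: 1·12 2·6 3·4 4·3 6·2 12·1  f→[1+2+3+4+6+12]=28
[q^16] f(16)=16,f(8)=8,f(4)=4,f(2)=2,f(1)=1 ⇒ 31
d|20:{20,10,5,4,2,1}  Σf=20+10+5+4+2+1=42

13, 28, 31, 42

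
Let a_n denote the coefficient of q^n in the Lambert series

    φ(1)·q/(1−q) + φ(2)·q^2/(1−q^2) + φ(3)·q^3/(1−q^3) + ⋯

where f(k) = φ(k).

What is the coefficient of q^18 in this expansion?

[q^18] φ(1)=1,φ(2)=1,φ(3)=2,φ(6)=2,φ(9)=6,φ(18)=6 ⇒ 18

a_18 = 18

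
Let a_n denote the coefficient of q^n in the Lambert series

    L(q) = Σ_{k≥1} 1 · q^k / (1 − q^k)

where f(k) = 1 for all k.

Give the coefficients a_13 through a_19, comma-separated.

q^13  k|13↦f(k): 13:1 1:1  a_13=2
d|14:{14,7,2,1}  Σf=1+1+1+1=4
q^15  k|15↦f(k): 1:1 3:1 5:1 15:1  a_15=4
q^16  k|16↦f(k): 16:1 8:1 4:1 2:1 1:1  a_16=5
d|17:{1,17}  Σf=1+1=2
[q^18] f(18)=1,f(9)=1,f(6)=1,f(3)=1,f(2)=1,f(1)=1 ⇒ 6
d|19:{1,19}  Σf=1+1=2

2, 4, 4, 5, 2, 6, 2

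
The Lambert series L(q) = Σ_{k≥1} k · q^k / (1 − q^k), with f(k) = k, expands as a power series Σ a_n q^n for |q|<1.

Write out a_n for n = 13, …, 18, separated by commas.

14, 24, 24, 31, 18, 39

d|13:{1,13}  Σf=1+13=14
q^14  k|14↦f(k): 14:14 7:7 2:2 1:1  a_14=24
n=15: 1·15 3·5 5·3 15·1  f→[1+3+5+15]=24
d|16:{16,8,4,2,1}  Σf=16+8+4+2+1=31
q^17  k|17↦f(k): 17:17 1:1  a_17=18
q^18  k|18↦f(k): 18:18 9:9 6:6 3:3 2:2 1:1  a_18=39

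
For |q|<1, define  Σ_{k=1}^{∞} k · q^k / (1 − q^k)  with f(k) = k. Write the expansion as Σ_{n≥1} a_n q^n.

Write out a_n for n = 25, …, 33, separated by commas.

31, 42, 40, 56, 30, 72, 32, 63, 48

[q^25] f(1)=1,f(5)=5,f(25)=25 ⇒ 31
q^26  k|26↦f(k): 26:26 13:13 2:2 1:1  a_26=42
n=27: 27·1 9·3 3·9 1·27  f→[27+9+3+1]=40
q^28  k|28↦f(k): 28:28 14:14 7:7 4:4 2:2 1:1  a_28=56
n=29: 29·1 1·29  f→[29+1]=30
d|30:{1,2,3,5,6,10,15,30}  Σf=1+2+3+5+6+10+15+30=72
[q^31] f(31)=31,f(1)=1 ⇒ 32
d|32:{32,16,8,4,2,1}  Σf=32+16+8+4+2+1=63
q^33  k|33↦f(k): 1:1 3:3 11:11 33:33  a_33=48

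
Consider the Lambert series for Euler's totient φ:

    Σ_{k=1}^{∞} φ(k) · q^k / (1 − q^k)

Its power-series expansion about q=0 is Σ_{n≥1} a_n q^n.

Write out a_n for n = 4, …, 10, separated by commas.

d|4:{4,2,1}  Σφ=2+1+1=4
[q^5] φ(1)=1,φ(5)=4 ⇒ 5
[q^6] φ(6)=2,φ(3)=2,φ(2)=1,φ(1)=1 ⇒ 6
d|7:{1,7}  Σφ=1+6=7
[q^8] φ(8)=4,φ(4)=2,φ(2)=1,φ(1)=1 ⇒ 8
n=9: 1·9 3·3 9·1  φ→[1+2+6]=9
q^10  k|10↦φ(k): 10:4 5:4 2:1 1:1  a_10=10

4, 5, 6, 7, 8, 9, 10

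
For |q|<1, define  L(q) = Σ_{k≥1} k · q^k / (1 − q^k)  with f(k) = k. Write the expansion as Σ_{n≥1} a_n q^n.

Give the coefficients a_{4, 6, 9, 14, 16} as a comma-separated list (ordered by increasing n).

7, 12, 13, 24, 31

[q^4] f(1)=1,f(2)=2,f(4)=4 ⇒ 7
[q^6] f(6)=6,f(3)=3,f(2)=2,f(1)=1 ⇒ 12
q^9  k|9↦f(k): 1:1 3:3 9:9  a_9=13
n=14: 1·14 2·7 7·2 14·1  f→[1+2+7+14]=24
d|16:{16,8,4,2,1}  Σf=16+8+4+2+1=31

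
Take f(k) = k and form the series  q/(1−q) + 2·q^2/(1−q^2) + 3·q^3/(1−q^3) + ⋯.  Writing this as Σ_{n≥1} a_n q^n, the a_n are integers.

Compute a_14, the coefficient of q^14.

a_14 = 24

[q^14] f(1)=1,f(2)=2,f(7)=7,f(14)=14 ⇒ 24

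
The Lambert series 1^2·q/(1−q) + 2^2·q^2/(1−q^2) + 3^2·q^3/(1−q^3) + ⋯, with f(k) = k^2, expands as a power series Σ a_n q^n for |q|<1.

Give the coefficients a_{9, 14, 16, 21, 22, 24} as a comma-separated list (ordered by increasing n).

91, 250, 341, 500, 610, 850

d|9:{1,3,9}  Σf=1+9+81=91
n=14: 14·1 7·2 2·7 1·14  f→[196+49+4+1]=250
q^16  k|16↦f(k): 1:1 2:4 4:16 8:64 16:256  a_16=341
d|21:{1,3,7,21}  Σf=1+9+49+441=500
n=22: 1·22 2·11 11·2 22·1  f→[1+4+121+484]=610
[q^24] f(1)=1,f(2)=4,f(3)=9,f(4)=16,f(6)=36,f(8)=64,f(12)=144,f(24)=576 ⇒ 850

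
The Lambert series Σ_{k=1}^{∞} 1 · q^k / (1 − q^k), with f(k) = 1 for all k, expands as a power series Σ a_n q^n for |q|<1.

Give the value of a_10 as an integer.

a_10 = 4

q^10  k|10↦f(k): 1:1 2:1 5:1 10:1  a_10=4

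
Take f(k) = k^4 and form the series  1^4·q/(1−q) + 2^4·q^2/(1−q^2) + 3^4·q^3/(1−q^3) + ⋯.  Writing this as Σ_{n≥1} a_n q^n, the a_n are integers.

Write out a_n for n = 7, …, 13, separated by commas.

d|7:{7,1}  Σf=2401+1=2402
[q^8] f(8)=4096,f(4)=256,f(2)=16,f(1)=1 ⇒ 4369
[q^9] f(1)=1,f(3)=81,f(9)=6561 ⇒ 6643
q^10  k|10↦f(k): 1:1 2:16 5:625 10:10000  a_10=10642
d|11:{1,11}  Σf=1+14641=14642
[q^12] f(1)=1,f(2)=16,f(3)=81,f(4)=256,f(6)=1296,f(12)=20736 ⇒ 22386
d|13:{13,1}  Σf=28561+1=28562

2402, 4369, 6643, 10642, 14642, 22386, 28562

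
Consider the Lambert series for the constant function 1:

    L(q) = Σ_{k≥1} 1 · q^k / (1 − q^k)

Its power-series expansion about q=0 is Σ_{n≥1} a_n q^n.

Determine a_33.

a_33 = 4

d|33:{33,11,3,1}  Σf=1+1+1+1=4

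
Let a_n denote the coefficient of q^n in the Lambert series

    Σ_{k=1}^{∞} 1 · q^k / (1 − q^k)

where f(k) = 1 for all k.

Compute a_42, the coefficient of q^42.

[q^42] f(42)=1,f(21)=1,f(14)=1,f(7)=1,f(6)=1,f(3)=1,f(2)=1,f(1)=1 ⇒ 8

a_42 = 8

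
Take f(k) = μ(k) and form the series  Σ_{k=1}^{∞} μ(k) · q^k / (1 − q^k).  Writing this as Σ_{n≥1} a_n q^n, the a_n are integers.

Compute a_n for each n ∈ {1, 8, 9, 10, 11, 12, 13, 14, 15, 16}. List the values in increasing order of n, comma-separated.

1, 0, 0, 0, 0, 0, 0, 0, 0, 0

n=1: 1·1  μ→[1]=1
n=8: 8·1 4·2 2·4 1·8  μ→[0+0+(-1)+1]=0
n=9: 1·9 3·3 9·1  μ→[1+(-1)+0]=0
[q^10] μ(1)=1,μ(2)=-1,μ(5)=-1,μ(10)=1 ⇒ 0
n=11: 11·1 1·11  μ→[(-1)+1]=0
[q^12] μ(12)=0,μ(6)=1,μ(4)=0,μ(3)=-1,μ(2)=-1,μ(1)=1 ⇒ 0
d|13:{1,13}  Σμ=1+(-1)=0
n=14: 1·14 2·7 7·2 14·1  μ→[1+(-1)+(-1)+1]=0
q^15  k|15↦μ(k): 1:1 3:-1 5:-1 15:1  a_15=0
q^16  k|16↦μ(k): 1:1 2:-1 4:0 8:0 16:0  a_16=0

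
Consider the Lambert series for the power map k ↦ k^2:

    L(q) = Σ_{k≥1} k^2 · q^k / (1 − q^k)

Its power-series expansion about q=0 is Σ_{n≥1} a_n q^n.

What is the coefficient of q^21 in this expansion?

a_21 = 500

[q^21] f(1)=1,f(3)=9,f(7)=49,f(21)=441 ⇒ 500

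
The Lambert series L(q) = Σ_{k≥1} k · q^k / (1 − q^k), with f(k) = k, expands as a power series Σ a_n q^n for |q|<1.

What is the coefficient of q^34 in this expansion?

n=34: 34·1 17·2 2·17 1·34  f→[34+17+2+1]=54

a_34 = 54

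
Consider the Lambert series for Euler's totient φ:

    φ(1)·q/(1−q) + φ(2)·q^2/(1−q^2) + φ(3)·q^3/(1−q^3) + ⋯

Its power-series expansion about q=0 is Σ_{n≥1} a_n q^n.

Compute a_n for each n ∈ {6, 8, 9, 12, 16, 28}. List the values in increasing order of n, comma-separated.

d|6:{1,2,3,6}  Σφ=1+1+2+2=6
q^8  k|8↦φ(k): 8:4 4:2 2:1 1:1  a_8=8
[q^9] φ(1)=1,φ(3)=2,φ(9)=6 ⇒ 9
q^12  k|12↦φ(k): 1:1 2:1 3:2 4:2 6:2 12:4  a_12=12
q^16  k|16↦φ(k): 16:8 8:4 4:2 2:1 1:1  a_16=16
q^28  k|28↦φ(k): 1:1 2:1 4:2 7:6 14:6 28:12  a_28=28

6, 8, 9, 12, 16, 28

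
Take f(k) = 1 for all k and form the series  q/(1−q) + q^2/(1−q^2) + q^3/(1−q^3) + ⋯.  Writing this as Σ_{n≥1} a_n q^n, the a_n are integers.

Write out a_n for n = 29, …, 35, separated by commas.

2, 8, 2, 6, 4, 4, 4

q^29  k|29↦f(k): 1:1 29:1  a_29=2
n=30: 30·1 15·2 10·3 6·5 5·6 3·10 2·15 1·30  f→[1+1+1+1+1+1+1+1]=8
d|31:{31,1}  Σf=1+1=2
d|32:{1,2,4,8,16,32}  Σf=1+1+1+1+1+1=6
q^33  k|33↦f(k): 1:1 3:1 11:1 33:1  a_33=4
n=34: 34·1 17·2 2·17 1·34  f→[1+1+1+1]=4
q^35  k|35↦f(k): 1:1 5:1 7:1 35:1  a_35=4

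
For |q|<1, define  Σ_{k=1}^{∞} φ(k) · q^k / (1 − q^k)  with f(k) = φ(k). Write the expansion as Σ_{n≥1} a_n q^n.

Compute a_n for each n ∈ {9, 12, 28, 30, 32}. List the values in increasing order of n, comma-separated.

d|9:{9,3,1}  Σφ=6+2+1=9
n=12: 12·1 6·2 4·3 3·4 2·6 1·12  φ→[4+2+2+2+1+1]=12
q^28  k|28↦φ(k): 1:1 2:1 4:2 7:6 14:6 28:12  a_28=28
d|30:{1,2,3,5,6,10,15,30}  Σφ=1+1+2+4+2+4+8+8=30
n=32: 32·1 16·2 8·4 4·8 2·16 1·32  φ→[16+8+4+2+1+1]=32

9, 12, 28, 30, 32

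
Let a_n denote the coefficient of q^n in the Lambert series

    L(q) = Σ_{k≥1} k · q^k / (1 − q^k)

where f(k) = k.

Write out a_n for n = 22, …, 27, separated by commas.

[q^22] f(22)=22,f(11)=11,f(2)=2,f(1)=1 ⇒ 36
q^23  k|23↦f(k): 23:23 1:1  a_23=24
n=24: 24·1 12·2 8·3 6·4 4·6 3·8 2·12 1·24  f→[24+12+8+6+4+3+2+1]=60
d|25:{1,5,25}  Σf=1+5+25=31
d|26:{26,13,2,1}  Σf=26+13+2+1=42
q^27  k|27↦f(k): 1:1 3:3 9:9 27:27  a_27=40

36, 24, 60, 31, 42, 40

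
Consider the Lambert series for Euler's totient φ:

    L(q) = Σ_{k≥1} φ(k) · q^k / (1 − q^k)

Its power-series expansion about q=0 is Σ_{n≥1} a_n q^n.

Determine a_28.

q^28  k|28↦φ(k): 28:12 14:6 7:6 4:2 2:1 1:1  a_28=28

a_28 = 28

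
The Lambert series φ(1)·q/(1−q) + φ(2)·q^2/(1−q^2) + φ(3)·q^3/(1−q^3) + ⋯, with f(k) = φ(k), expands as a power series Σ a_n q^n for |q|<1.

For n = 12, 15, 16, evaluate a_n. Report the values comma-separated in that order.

[q^12] φ(12)=4,φ(6)=2,φ(4)=2,φ(3)=2,φ(2)=1,φ(1)=1 ⇒ 12
q^15  k|15↦φ(k): 15:8 5:4 3:2 1:1  a_15=15
d|16:{16,8,4,2,1}  Σφ=8+4+2+1+1=16

12, 15, 16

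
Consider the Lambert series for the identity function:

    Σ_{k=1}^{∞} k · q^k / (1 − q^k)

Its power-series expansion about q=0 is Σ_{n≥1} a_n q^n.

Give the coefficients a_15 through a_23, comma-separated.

[q^15] f(15)=15,f(5)=5,f(3)=3,f(1)=1 ⇒ 24
[q^16] f(16)=16,f(8)=8,f(4)=4,f(2)=2,f(1)=1 ⇒ 31
d|17:{17,1}  Σf=17+1=18
[q^18] f(18)=18,f(9)=9,f(6)=6,f(3)=3,f(2)=2,f(1)=1 ⇒ 39
[q^19] f(19)=19,f(1)=1 ⇒ 20
q^20  k|20↦f(k): 20:20 10:10 5:5 4:4 2:2 1:1  a_20=42
d|21:{21,7,3,1}  Σf=21+7+3+1=32
[q^22] f(22)=22,f(11)=11,f(2)=2,f(1)=1 ⇒ 36
d|23:{1,23}  Σf=1+23=24

24, 31, 18, 39, 20, 42, 32, 36, 24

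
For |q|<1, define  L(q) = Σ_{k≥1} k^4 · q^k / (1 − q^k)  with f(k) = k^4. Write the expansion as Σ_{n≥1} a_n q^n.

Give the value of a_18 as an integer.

a_18 = 112931

q^18  k|18↦f(k): 18:104976 9:6561 6:1296 3:81 2:16 1:1  a_18=112931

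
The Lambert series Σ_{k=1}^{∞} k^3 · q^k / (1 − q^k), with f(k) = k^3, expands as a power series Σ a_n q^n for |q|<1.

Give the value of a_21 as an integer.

[q^21] f(21)=9261,f(7)=343,f(3)=27,f(1)=1 ⇒ 9632

a_21 = 9632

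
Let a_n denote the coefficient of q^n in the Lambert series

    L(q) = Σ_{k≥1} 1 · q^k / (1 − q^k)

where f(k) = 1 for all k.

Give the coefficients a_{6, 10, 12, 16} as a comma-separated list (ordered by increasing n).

n=6: 1·6 2·3 3·2 6·1  f→[1+1+1+1]=4
d|10:{1,2,5,10}  Σf=1+1+1+1=4
q^12  k|12↦f(k): 12:1 6:1 4:1 3:1 2:1 1:1  a_12=6
[q^16] f(1)=1,f(2)=1,f(4)=1,f(8)=1,f(16)=1 ⇒ 5

4, 4, 6, 5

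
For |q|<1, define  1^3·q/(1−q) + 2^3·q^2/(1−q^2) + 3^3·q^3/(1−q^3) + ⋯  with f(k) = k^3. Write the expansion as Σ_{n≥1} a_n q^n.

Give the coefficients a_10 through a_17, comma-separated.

1134, 1332, 2044, 2198, 3096, 3528, 4681, 4914

d|10:{10,5,2,1}  Σf=1000+125+8+1=1134
q^11  k|11↦f(k): 11:1331 1:1  a_11=1332
[q^12] f(1)=1,f(2)=8,f(3)=27,f(4)=64,f(6)=216,f(12)=1728 ⇒ 2044
d|13:{13,1}  Σf=2197+1=2198
[q^14] f(1)=1,f(2)=8,f(7)=343,f(14)=2744 ⇒ 3096
d|15:{1,3,5,15}  Σf=1+27+125+3375=3528
q^16  k|16↦f(k): 16:4096 8:512 4:64 2:8 1:1  a_16=4681
d|17:{17,1}  Σf=4913+1=4914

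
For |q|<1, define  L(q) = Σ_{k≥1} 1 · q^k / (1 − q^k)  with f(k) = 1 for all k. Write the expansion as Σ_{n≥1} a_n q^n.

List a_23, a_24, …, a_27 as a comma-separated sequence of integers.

2, 8, 3, 4, 4

[q^23] f(23)=1,f(1)=1 ⇒ 2
[q^24] f(24)=1,f(12)=1,f(8)=1,f(6)=1,f(4)=1,f(3)=1,f(2)=1,f(1)=1 ⇒ 8
[q^25] f(25)=1,f(5)=1,f(1)=1 ⇒ 3
n=26: 1·26 2·13 13·2 26·1  f→[1+1+1+1]=4
n=27: 1·27 3·9 9·3 27·1  f→[1+1+1+1]=4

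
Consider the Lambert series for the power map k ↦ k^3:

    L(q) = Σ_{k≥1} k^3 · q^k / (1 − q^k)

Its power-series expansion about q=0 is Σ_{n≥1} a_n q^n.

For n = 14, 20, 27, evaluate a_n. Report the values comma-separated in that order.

n=14: 14·1 7·2 2·7 1·14  f→[2744+343+8+1]=3096
q^20  k|20↦f(k): 20:8000 10:1000 5:125 4:64 2:8 1:1  a_20=9198
n=27: 27·1 9·3 3·9 1·27  f→[19683+729+27+1]=20440

3096, 9198, 20440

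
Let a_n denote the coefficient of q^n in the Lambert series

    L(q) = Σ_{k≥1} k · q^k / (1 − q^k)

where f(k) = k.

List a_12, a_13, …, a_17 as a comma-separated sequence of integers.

d|12:{12,6,4,3,2,1}  Σf=12+6+4+3+2+1=28
d|13:{13,1}  Σf=13+1=14
q^14  k|14↦f(k): 1:1 2:2 7:7 14:14  a_14=24
d|15:{1,3,5,15}  Σf=1+3+5+15=24
d|16:{16,8,4,2,1}  Σf=16+8+4+2+1=31
q^17  k|17↦f(k): 1:1 17:17  a_17=18

28, 14, 24, 24, 31, 18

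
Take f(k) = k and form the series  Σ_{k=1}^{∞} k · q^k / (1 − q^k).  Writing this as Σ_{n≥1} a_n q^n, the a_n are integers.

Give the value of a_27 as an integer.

q^27  k|27↦f(k): 1:1 3:3 9:9 27:27  a_27=40

a_27 = 40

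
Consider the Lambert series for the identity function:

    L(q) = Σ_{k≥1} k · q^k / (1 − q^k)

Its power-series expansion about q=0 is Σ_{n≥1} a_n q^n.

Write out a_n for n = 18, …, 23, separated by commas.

39, 20, 42, 32, 36, 24

[q^18] f(18)=18,f(9)=9,f(6)=6,f(3)=3,f(2)=2,f(1)=1 ⇒ 39
q^19  k|19↦f(k): 19:19 1:1  a_19=20
d|20:{1,2,4,5,10,20}  Σf=1+2+4+5+10+20=42
q^21  k|21↦f(k): 1:1 3:3 7:7 21:21  a_21=32
q^22  k|22↦f(k): 1:1 2:2 11:11 22:22  a_22=36
[q^23] f(1)=1,f(23)=23 ⇒ 24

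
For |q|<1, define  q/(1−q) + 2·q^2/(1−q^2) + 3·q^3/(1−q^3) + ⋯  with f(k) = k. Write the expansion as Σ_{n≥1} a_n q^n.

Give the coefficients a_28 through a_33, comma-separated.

q^28  k|28↦f(k): 28:28 14:14 7:7 4:4 2:2 1:1  a_28=56
[q^29] f(29)=29,f(1)=1 ⇒ 30
q^30  k|30↦f(k): 30:30 15:15 10:10 6:6 5:5 3:3 2:2 1:1  a_30=72
q^31  k|31↦f(k): 31:31 1:1  a_31=32
d|32:{32,16,8,4,2,1}  Σf=32+16+8+4+2+1=63
n=33: 1·33 3·11 11·3 33·1  f→[1+3+11+33]=48

56, 30, 72, 32, 63, 48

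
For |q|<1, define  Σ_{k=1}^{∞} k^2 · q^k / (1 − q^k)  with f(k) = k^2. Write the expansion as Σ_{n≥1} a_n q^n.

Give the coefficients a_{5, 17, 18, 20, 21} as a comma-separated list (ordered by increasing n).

26, 290, 455, 546, 500

d|5:{5,1}  Σf=25+1=26
q^17  k|17↦f(k): 1:1 17:289  a_17=290
q^18  k|18↦f(k): 18:324 9:81 6:36 3:9 2:4 1:1  a_18=455
[q^20] f(20)=400,f(10)=100,f(5)=25,f(4)=16,f(2)=4,f(1)=1 ⇒ 546
q^21  k|21↦f(k): 21:441 7:49 3:9 1:1  a_21=500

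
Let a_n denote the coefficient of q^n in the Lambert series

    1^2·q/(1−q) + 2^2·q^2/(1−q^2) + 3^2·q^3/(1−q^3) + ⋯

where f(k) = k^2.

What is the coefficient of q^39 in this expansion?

a_39 = 1700

q^39  k|39↦f(k): 1:1 3:9 13:169 39:1521  a_39=1700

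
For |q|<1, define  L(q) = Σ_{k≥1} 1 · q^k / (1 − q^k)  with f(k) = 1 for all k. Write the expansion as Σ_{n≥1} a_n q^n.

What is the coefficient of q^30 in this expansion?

[q^30] f(1)=1,f(2)=1,f(3)=1,f(5)=1,f(6)=1,f(10)=1,f(15)=1,f(30)=1 ⇒ 8

a_30 = 8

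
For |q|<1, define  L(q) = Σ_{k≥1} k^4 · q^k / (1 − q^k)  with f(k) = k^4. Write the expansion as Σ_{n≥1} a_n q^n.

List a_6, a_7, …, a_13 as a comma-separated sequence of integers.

1394, 2402, 4369, 6643, 10642, 14642, 22386, 28562

q^6  k|6↦f(k): 6:1296 3:81 2:16 1:1  a_6=1394
n=7: 7·1 1·7  f→[2401+1]=2402
d|8:{1,2,4,8}  Σf=1+16+256+4096=4369
n=9: 1·9 3·3 9·1  f→[1+81+6561]=6643
[q^10] f(10)=10000,f(5)=625,f(2)=16,f(1)=1 ⇒ 10642
n=11: 11·1 1·11  f→[14641+1]=14642
n=12: 12·1 6·2 4·3 3·4 2·6 1·12  f→[20736+1296+256+81+16+1]=22386
q^13  k|13↦f(k): 1:1 13:28561  a_13=28562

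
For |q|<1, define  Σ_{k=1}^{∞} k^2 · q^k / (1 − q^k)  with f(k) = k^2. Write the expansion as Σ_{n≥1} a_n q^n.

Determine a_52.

a_52 = 3570

[q^52] f(1)=1,f(2)=4,f(4)=16,f(13)=169,f(26)=676,f(52)=2704 ⇒ 3570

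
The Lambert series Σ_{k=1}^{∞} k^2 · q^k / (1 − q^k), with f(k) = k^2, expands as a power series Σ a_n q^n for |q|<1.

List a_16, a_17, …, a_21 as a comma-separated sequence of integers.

[q^16] f(16)=256,f(8)=64,f(4)=16,f(2)=4,f(1)=1 ⇒ 341
d|17:{17,1}  Σf=289+1=290
d|18:{1,2,3,6,9,18}  Σf=1+4+9+36+81+324=455
q^19  k|19↦f(k): 19:361 1:1  a_19=362
n=20: 1·20 2·10 4·5 5·4 10·2 20·1  f→[1+4+16+25+100+400]=546
n=21: 21·1 7·3 3·7 1·21  f→[441+49+9+1]=500

341, 290, 455, 362, 546, 500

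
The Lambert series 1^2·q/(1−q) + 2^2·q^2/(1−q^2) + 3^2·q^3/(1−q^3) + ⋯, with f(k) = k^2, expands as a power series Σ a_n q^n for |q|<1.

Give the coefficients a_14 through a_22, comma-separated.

[q^14] f(1)=1,f(2)=4,f(7)=49,f(14)=196 ⇒ 250
n=15: 1·15 3·5 5·3 15·1  f→[1+9+25+225]=260
[q^16] f(1)=1,f(2)=4,f(4)=16,f(8)=64,f(16)=256 ⇒ 341
[q^17] f(1)=1,f(17)=289 ⇒ 290
q^18  k|18↦f(k): 18:324 9:81 6:36 3:9 2:4 1:1  a_18=455
[q^19] f(1)=1,f(19)=361 ⇒ 362
n=20: 1·20 2·10 4·5 5·4 10·2 20·1  f→[1+4+16+25+100+400]=546
[q^21] f(21)=441,f(7)=49,f(3)=9,f(1)=1 ⇒ 500
n=22: 22·1 11·2 2·11 1·22  f→[484+121+4+1]=610

250, 260, 341, 290, 455, 362, 546, 500, 610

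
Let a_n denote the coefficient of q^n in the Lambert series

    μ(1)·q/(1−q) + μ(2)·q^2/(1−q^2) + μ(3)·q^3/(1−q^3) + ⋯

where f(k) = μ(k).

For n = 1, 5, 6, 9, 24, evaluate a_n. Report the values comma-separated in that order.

1, 0, 0, 0, 0

[q^1] μ(1)=1 ⇒ 1
q^5  k|5↦μ(k): 1:1 5:-1  a_5=0
[q^6] μ(1)=1,μ(2)=-1,μ(3)=-1,μ(6)=1 ⇒ 0
n=9: 1·9 3·3 9·1  μ→[1+(-1)+0]=0
n=24: 24·1 12·2 8·3 6·4 4·6 3·8 2·12 1·24  μ→[0+0+0+1+0+(-1)+(-1)+1]=0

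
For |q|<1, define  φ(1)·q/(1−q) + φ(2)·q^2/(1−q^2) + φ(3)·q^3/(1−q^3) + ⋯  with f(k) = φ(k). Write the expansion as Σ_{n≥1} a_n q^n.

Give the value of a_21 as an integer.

[q^21] φ(21)=12,φ(7)=6,φ(3)=2,φ(1)=1 ⇒ 21

a_21 = 21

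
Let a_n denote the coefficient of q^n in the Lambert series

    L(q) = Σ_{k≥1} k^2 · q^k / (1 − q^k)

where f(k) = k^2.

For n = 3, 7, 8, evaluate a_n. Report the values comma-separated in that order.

[q^3] f(1)=1,f(3)=9 ⇒ 10
q^7  k|7↦f(k): 7:49 1:1  a_7=50
d|8:{1,2,4,8}  Σf=1+4+16+64=85

10, 50, 85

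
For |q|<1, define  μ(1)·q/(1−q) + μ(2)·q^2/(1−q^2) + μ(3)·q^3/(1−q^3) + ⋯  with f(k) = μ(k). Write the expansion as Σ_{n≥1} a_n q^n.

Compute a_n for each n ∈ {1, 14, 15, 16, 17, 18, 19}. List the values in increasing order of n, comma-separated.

1, 0, 0, 0, 0, 0, 0

[q^1] μ(1)=1 ⇒ 1
n=14: 14·1 7·2 2·7 1·14  μ→[1+(-1)+(-1)+1]=0
q^15  k|15↦μ(k): 1:1 3:-1 5:-1 15:1  a_15=0
[q^16] μ(16)=0,μ(8)=0,μ(4)=0,μ(2)=-1,μ(1)=1 ⇒ 0
[q^17] μ(17)=-1,μ(1)=1 ⇒ 0
d|18:{1,2,3,6,9,18}  Σμ=1+(-1)+(-1)+1+0+0=0
[q^19] μ(1)=1,μ(19)=-1 ⇒ 0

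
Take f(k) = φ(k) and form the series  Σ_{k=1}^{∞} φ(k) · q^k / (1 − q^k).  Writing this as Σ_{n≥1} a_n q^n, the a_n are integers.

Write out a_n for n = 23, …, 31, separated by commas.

q^23  k|23↦φ(k): 1:1 23:22  a_23=23
[q^24] φ(24)=8,φ(12)=4,φ(8)=4,φ(6)=2,φ(4)=2,φ(3)=2,φ(2)=1,φ(1)=1 ⇒ 24
d|25:{25,5,1}  Σφ=20+4+1=25
[q^26] φ(1)=1,φ(2)=1,φ(13)=12,φ(26)=12 ⇒ 26
n=27: 1·27 3·9 9·3 27·1  φ→[1+2+6+18]=27
n=28: 1·28 2·14 4·7 7·4 14·2 28·1  φ→[1+1+2+6+6+12]=28
n=29: 1·29 29·1  φ→[1+28]=29
q^30  k|30↦φ(k): 1:1 2:1 3:2 5:4 6:2 10:4 15:8 30:8  a_30=30
[q^31] φ(1)=1,φ(31)=30 ⇒ 31

23, 24, 25, 26, 27, 28, 29, 30, 31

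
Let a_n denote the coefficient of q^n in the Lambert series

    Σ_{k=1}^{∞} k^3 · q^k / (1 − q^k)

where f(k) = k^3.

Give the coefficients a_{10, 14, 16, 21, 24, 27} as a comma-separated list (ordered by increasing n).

n=10: 10·1 5·2 2·5 1·10  f→[1000+125+8+1]=1134
q^14  k|14↦f(k): 14:2744 7:343 2:8 1:1  a_14=3096
q^16  k|16↦f(k): 16:4096 8:512 4:64 2:8 1:1  a_16=4681
[q^21] f(21)=9261,f(7)=343,f(3)=27,f(1)=1 ⇒ 9632
q^24  k|24↦f(k): 1:1 2:8 3:27 4:64 6:216 8:512 12:1728 24:13824  a_24=16380
q^27  k|27↦f(k): 27:19683 9:729 3:27 1:1  a_27=20440

1134, 3096, 4681, 9632, 16380, 20440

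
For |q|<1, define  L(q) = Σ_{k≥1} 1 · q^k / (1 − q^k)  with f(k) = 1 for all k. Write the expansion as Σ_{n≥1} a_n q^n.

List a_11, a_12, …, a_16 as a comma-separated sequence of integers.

2, 6, 2, 4, 4, 5

[q^11] f(1)=1,f(11)=1 ⇒ 2
[q^12] f(12)=1,f(6)=1,f(4)=1,f(3)=1,f(2)=1,f(1)=1 ⇒ 6
[q^13] f(1)=1,f(13)=1 ⇒ 2
q^14  k|14↦f(k): 1:1 2:1 7:1 14:1  a_14=4
[q^15] f(1)=1,f(3)=1,f(5)=1,f(15)=1 ⇒ 4
n=16: 1·16 2·8 4·4 8·2 16·1  f→[1+1+1+1+1]=5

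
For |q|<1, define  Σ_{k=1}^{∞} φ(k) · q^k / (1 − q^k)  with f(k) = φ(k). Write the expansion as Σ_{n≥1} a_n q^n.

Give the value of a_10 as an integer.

[q^10] φ(1)=1,φ(2)=1,φ(5)=4,φ(10)=4 ⇒ 10

a_10 = 10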